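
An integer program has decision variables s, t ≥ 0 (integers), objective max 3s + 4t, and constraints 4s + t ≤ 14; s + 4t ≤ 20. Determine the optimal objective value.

(s,t)=(2,4) is feasible, giving 22.
(s,t)=(1,4) is feasible, giving 19.
(s,t)=(2,3) is feasible, giving 18.
No feasible integer point exceeds 22.

22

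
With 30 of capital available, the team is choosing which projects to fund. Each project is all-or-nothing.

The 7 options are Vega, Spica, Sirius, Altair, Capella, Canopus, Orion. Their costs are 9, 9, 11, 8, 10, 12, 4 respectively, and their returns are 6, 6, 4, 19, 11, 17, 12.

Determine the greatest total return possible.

Allowing fractional choices, the relaxed optimum would be about 54.6, but projects are indivisible.
Altair + Capella + Canopus: cost 8 + 10 + 12 = 30 ≤ 30, return 19 + 11 + 17 = 47.
Altair + Canopus + Orion: cost 8 + 12 + 4 = 24 ≤ 30, return 19 + 17 + 12 = 48.
Vega + Spica + Altair + Orion: cost 9 + 9 + 8 + 4 = 30 ≤ 30, return 6 + 6 + 19 + 12 = 43.
Best is Altair, Canopus, and Orion with total return 48.

48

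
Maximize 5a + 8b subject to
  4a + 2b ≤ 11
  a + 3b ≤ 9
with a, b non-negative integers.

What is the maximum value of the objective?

The continuous relaxation peaks at (1.5, 2.5) with value 27.50; rounding to a feasible lattice point costs some objective.
(a,b)=(0,3): 4·0+2·3=6≤11, 1·0+3·3=9≤9, objective 24.
(a,b)=(1,2): 4·1+2·2=8≤11, 1·1+3·2=7≤9, objective 21.
(a,b)=(2,1): 4·2+2·1=10≤11, 1·2+3·1=5≤9, objective 18.
(a,b)=(0,2): 4·0+2·2=4≤11, 1·0+3·2=6≤9, objective 16.
Maximum is 24 at (a,b)=(0,3).

24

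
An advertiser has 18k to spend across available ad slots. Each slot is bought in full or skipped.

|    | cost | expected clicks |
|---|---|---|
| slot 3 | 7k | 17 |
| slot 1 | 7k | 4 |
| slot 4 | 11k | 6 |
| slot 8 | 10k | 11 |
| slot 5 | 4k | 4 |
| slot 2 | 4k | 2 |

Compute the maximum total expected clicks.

Take slot 3 and slot 8: cost 7 + 10 = 17 ≤ 18, expected clicks 17 + 11 = 28.
No other feasible combination does better.

28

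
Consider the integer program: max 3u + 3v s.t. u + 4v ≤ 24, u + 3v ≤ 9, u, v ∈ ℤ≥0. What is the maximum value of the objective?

27

(u,v)=(9,0): 1·9+4·0=9≤24, 1·9+3·0=9≤9, objective 27.
(u,v)=(8,0): 1·8+4·0=8≤24, 1·8+3·0=8≤9, objective 24.
The best lattice point is (9,0), giving 27.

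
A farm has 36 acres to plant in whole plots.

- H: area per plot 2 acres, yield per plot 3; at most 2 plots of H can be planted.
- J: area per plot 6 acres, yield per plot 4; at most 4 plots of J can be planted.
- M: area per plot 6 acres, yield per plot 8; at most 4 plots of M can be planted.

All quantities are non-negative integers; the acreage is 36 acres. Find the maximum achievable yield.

42

This is a bounded integer knapsack.
H has the best ratio (3/2); taking only H gives at most 2×3 = 6 (stopped by the supply cap of 2).
Mixing does better — 2×H, 1×J, and 4×M: area 34 ≤ 36, yield 2·3 + 1·4 + 4·8 = 42.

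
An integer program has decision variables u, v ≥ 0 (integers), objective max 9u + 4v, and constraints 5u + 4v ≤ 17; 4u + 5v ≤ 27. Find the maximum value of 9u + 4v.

27

(u,v)=(3,0): 5·3+4·0=15≤17, 4·3+5·0=12≤27, objective 27.
(u,v)=(2,1): 5·2+4·1=14≤17, 4·2+5·1=13≤27, objective 22.
(u,v)=(2,0): 5·2+4·0=10≤17, 4·2+5·0=8≤27, objective 18.
No feasible integer point exceeds 27.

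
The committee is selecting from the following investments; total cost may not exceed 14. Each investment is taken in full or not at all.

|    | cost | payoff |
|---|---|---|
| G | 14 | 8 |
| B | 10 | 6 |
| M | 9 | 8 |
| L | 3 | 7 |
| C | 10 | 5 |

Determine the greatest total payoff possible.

Treat it as a binary knapsack problem.
B + L: cost 10 + 3 = 13 ≤ 14, payoff 6 + 7 = 13.
M + L: cost 9 + 3 = 12 ≤ 14, payoff 8 + 7 = 15.
Best is M and L with total payoff 15.

15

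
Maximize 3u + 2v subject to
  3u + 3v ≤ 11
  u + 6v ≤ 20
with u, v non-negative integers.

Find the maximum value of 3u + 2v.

Relaxing integrality, the LP optimum is 11.00 at (u,v) = (3.67, 0), which is not an integer point.
(u,v)=(3,0) is feasible, giving 9.
(u,v)=(2,1) is feasible, giving 8.
(u,v)=(2,0) is feasible, giving 6.
Maximum is 9 at (u,v)=(3,0).

9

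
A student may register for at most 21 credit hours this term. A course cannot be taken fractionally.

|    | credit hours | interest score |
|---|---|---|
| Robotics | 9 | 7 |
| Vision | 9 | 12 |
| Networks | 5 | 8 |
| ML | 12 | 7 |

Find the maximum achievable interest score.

20

Vision + Networks: credit hours 9 + 5 = 14 ≤ 21, interest score 12 + 8 = 20.
Robotics + Vision: credit hours 9 + 9 = 18 ≤ 21, interest score 7 + 12 = 19.
Vision + ML: credit hours 9 + 12 = 21 ≤ 21, interest score 12 + 7 = 19.
Best is Vision and Networks with total interest score 20.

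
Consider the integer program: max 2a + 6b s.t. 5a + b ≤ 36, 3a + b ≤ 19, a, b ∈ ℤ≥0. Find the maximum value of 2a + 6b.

(a,b)=(0,19) is feasible, giving 114.
(a,b)=(0,18) is feasible, giving 108.
No feasible integer point exceeds 114.

114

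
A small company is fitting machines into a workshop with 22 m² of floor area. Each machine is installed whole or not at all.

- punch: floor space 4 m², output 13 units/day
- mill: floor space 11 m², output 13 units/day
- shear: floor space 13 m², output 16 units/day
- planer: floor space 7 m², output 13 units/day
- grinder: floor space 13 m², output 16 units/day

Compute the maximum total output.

Take punch, mill, and planer: floor space 4 + 11 + 7 = 22 ≤ 22, output 13 + 13 + 13 = 39.
No other feasible combination does better.

39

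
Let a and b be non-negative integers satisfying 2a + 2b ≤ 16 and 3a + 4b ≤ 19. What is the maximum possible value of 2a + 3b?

14

(a,b)=(1,4): 2·1+2·4=10≤16, 3·1+4·4=19≤19, objective 14.
(a,b)=(2,3): 2·2+2·3=10≤16, 3·2+4·3=18≤19, objective 13.
(a,b)=(0,4): 2·0+2·4=8≤16, 3·0+4·4=16≤19, objective 12.
No feasible integer point exceeds 14.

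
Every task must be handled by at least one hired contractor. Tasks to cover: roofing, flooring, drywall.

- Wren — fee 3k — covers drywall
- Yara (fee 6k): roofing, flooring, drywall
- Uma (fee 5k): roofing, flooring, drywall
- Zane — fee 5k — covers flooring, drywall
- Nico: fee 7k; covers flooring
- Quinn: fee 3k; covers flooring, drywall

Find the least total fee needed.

The greedy cost-per-new-task heuristic would pick Quinn and Uma for 8, but a cheaper cover exists.
Uma alone covers roofing, flooring, drywall — every task.
Total fee: 5.
No cover costs less than 5.

5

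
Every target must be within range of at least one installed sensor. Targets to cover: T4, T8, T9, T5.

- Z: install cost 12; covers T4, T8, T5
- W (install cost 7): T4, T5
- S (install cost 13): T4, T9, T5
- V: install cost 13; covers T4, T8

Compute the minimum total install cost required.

25

The greedy cost-per-new-target heuristic would pick W, Z, and S for 32, but a cheaper cover exists.
Choose Z and S: together they cover T4, T8, T9, T5 — every target.
Total install cost: 12 + 13 = 25.
No cover costs less than 25.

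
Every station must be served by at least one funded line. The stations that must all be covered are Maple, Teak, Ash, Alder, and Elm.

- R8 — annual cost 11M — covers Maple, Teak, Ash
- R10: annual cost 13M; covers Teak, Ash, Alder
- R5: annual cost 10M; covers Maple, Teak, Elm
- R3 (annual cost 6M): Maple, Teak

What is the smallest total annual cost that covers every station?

23

This is a weighted set-cover instance.
The greedy cost-per-new-station heuristic would pick R3, R10, and R5 for 29, but a cheaper cover exists.
Choose R10 and R5: together they cover Maple, Teak, Ash, Alder, Elm — every station.
Total annual cost: 13 + 10 = 23.
No cover costs less than 23.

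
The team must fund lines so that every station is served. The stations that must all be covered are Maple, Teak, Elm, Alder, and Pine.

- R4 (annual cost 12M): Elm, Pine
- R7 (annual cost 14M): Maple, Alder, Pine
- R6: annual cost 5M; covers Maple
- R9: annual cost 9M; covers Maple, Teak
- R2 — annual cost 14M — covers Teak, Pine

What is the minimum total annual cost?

35

Choose R4, R7, and R9: together they cover Maple, Teak, Elm, Alder, Pine — every station.
Total annual cost: 12 + 14 + 9 = 35.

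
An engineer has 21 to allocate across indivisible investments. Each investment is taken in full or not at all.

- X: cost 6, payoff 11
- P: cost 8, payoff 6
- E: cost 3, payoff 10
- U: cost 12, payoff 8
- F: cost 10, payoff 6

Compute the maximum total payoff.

29

This is an integer program with binary decision variables.
X + E + F: cost 6 + 3 + 10 = 19 ≤ 21, payoff 11 + 10 + 6 = 27.
X + P + E: cost 6 + 8 + 3 = 17 ≤ 21, payoff 11 + 6 + 10 = 27.
X + E + U: cost 6 + 3 + 12 = 21 ≤ 21, payoff 11 + 10 + 8 = 29.
Best is X, E, and U with total payoff 29.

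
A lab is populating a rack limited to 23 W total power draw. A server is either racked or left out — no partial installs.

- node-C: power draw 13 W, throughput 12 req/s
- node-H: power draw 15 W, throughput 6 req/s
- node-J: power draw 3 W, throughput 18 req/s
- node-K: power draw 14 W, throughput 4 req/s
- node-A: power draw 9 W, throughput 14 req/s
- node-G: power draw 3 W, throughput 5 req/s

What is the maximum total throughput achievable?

37

Allowing fractional choices, the relaxed optimum would be about 44.4, but servers are indivisible.
node-J + node-A: power draw 3 + 9 = 12 ≤ 23, throughput 18 + 14 = 32.
node-C + node-J + node-G: power draw 13 + 3 + 3 = 19 ≤ 23, throughput 12 + 18 + 5 = 35.
node-J + node-A + node-G: power draw 3 + 9 + 3 = 15 ≤ 23, throughput 18 + 14 + 5 = 37.
Best is node-J, node-A, and node-G with total throughput 37.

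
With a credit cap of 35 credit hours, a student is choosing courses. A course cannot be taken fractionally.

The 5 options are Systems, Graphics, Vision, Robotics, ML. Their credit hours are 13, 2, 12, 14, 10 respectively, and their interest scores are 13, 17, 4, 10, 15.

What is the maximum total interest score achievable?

45

Allowing fractional choices, the relaxed optimum would be about 52.1, but courses are indivisible.
Graphics + Robotics + ML: credit hours 2 + 14 + 10 = 26 ≤ 35, interest score 17 + 10 + 15 = 42.
Systems + Graphics + ML: credit hours 13 + 2 + 10 = 25 ≤ 35, interest score 13 + 17 + 15 = 45.
Systems + Graphics + Robotics: credit hours 13 + 2 + 14 = 29 ≤ 35, interest score 13 + 17 + 10 = 40.
Best is Systems, Graphics, and ML with total interest score 45.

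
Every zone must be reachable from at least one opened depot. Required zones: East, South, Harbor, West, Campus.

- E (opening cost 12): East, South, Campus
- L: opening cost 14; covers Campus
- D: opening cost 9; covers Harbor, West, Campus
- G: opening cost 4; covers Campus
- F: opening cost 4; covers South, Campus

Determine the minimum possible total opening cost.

21

This is an integer covering problem.
The greedy cost-per-new-zone heuristic would pick F, D, and E for 25, but a cheaper cover exists.
Choose E and D: together they cover East, South, Harbor, West, Campus — every zone.
Total opening cost: 12 + 9 = 21.
No cover costs less than 21.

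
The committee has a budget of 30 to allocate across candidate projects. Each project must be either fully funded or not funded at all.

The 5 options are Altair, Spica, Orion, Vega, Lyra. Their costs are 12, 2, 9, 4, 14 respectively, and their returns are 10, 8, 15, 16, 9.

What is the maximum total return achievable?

49

Treat it as a binary knapsack problem.
Allowing fractional choices, the relaxed optimum would be about 50.9, but projects are indivisible.
Spica + Orion + Vega + Lyra: cost 2 + 9 + 4 + 14 = 29 ≤ 30, return 8 + 15 + 16 + 9 = 48.
Altair + Spica + Orion + Vega: cost 12 + 2 + 9 + 4 = 27 ≤ 30, return 10 + 8 + 15 + 16 = 49.
Altair + Orion + Vega: cost 12 + 9 + 4 = 25 ≤ 30, return 10 + 15 + 16 = 41.
Best is Altair, Spica, Orion, and Vega with total return 49.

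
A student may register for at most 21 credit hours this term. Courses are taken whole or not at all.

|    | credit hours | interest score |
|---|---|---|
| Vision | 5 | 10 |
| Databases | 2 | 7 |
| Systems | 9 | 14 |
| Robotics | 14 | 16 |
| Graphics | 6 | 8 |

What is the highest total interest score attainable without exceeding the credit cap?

Allowing fractional choices, the relaxed optimum would be about 37.7, but courses are indivisible.
Vision + Databases + Systems: credit hours 5 + 2 + 9 = 16 ≤ 21, interest score 10 + 7 + 14 = 31.
Vision + Systems + Graphics: credit hours 5 + 9 + 6 = 20 ≤ 21, interest score 10 + 14 + 8 = 32.
Vision + Databases + Robotics: credit hours 5 + 2 + 14 = 21 ≤ 21, interest score 10 + 7 + 16 = 33.
Best is Vision, Databases, and Robotics with total interest score 33.

33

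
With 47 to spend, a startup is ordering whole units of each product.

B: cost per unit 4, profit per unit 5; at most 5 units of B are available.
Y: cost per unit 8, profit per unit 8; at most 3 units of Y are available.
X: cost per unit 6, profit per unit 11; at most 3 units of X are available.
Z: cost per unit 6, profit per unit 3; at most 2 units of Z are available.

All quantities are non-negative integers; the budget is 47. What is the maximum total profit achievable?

5×B, 1×Y, and 3×X: cost 46 ≤ 47, profit 5·5 + 1·8 + 3·11 = 66.
3×B, 2×Y, and 3×X: cost 46 ≤ 47, profit 3·5 + 2·8 + 3·11 = 64.
Best is 66.

66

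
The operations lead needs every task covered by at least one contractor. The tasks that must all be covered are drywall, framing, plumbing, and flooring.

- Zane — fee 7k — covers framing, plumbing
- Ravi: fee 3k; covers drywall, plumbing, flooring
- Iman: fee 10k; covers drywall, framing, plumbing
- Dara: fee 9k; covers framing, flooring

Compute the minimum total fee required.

Choose Zane and Ravi: together they cover drywall, framing, plumbing, flooring — every task.
Total fee: 7 + 3 = 10.
No cover costs less than 10.

10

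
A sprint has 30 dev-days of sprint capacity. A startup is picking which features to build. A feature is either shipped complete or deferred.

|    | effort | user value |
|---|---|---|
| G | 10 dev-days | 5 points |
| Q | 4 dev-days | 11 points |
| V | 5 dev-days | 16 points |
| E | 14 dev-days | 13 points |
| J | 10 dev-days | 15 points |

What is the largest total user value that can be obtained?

This is an integer program with binary decision variables.
Take G, Q, V, and J: effort 10 + 4 + 5 + 10 = 29 ≤ 30, user value 5 + 11 + 16 + 15 = 47.
No other feasible combination does better.

47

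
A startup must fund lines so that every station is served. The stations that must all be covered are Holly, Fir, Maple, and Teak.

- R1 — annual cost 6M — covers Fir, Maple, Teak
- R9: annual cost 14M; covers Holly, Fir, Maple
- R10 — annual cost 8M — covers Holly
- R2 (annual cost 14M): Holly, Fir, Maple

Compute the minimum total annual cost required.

Choose R1 and R10: together they cover Holly, Fir, Maple, Teak — every station.
Total annual cost: 6 + 8 = 14.

14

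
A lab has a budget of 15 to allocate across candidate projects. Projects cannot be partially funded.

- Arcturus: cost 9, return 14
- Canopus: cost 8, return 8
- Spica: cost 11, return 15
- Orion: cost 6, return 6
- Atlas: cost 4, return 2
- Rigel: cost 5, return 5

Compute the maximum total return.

Arcturus + Orion: cost 9 + 6 = 15 ≤ 15, return 14 + 6 = 20.
Arcturus + Rigel: cost 9 + 5 = 14 ≤ 15, return 14 + 5 = 19.
Spica + Atlas: cost 11 + 4 = 15 ≤ 15, return 15 + 2 = 17.
Best is Arcturus and Orion with total return 20.

20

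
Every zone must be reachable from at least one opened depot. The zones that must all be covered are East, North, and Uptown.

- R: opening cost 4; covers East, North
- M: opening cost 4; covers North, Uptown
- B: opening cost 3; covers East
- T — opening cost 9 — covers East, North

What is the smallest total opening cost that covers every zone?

7

This is an integer covering problem.
The greedy cost-per-new-zone heuristic would pick R and M for 8, but a cheaper cover exists.
Choose M and B: together they cover East, North, Uptown — every zone.
Total opening cost: 4 + 3 = 7.
No cover costs less than 7.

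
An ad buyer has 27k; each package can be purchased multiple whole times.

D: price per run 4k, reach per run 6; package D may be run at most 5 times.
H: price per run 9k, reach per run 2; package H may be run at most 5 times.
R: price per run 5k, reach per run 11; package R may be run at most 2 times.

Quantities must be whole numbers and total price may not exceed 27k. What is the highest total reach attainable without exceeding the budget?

46

Take 4×D and 2×R: price 26 ≤ 27, reach 4·6 + 2·11 = 46.
R has the best ratio (11/5) and is taken to its limit of 2; remaining capacity is filled optimally with the others.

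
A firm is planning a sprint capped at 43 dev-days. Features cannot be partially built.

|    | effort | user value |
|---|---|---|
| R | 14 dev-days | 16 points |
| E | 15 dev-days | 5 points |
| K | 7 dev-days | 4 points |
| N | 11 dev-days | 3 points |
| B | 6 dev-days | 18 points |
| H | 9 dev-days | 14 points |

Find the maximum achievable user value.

52

This is a 0-1 knapsack instance.
R + B + H: effort 14 + 6 + 9 = 29 ≤ 43, user value 16 + 18 + 14 = 48.
R + N + B + H: effort 14 + 11 + 6 + 9 = 40 ≤ 43, user value 16 + 3 + 18 + 14 = 51.
R + K + B + H: effort 14 + 7 + 6 + 9 = 36 ≤ 43, user value 16 + 4 + 18 + 14 = 52.
Best is R, K, B, and H with total user value 52.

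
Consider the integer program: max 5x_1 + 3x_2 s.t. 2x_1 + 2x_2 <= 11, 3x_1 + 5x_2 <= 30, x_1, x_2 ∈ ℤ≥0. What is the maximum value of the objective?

The continuous relaxation peaks at (5.5, 0) with value 27.50; rounding to a feasible lattice point costs some objective.
(x_1,x_2)=(5,0): 2·5+2·0=10≤11, 3·5+5·0=15≤30, objective 25.
(x_1,x_2)=(4,1): 2·4+2·1=10≤11, 3·4+5·1=17≤30, objective 23.
(x_1,x_2)=(4,0): 2·4+2·0=8≤11, 3·4+5·0=12≤30, objective 20.
No feasible integer point exceeds 25.

25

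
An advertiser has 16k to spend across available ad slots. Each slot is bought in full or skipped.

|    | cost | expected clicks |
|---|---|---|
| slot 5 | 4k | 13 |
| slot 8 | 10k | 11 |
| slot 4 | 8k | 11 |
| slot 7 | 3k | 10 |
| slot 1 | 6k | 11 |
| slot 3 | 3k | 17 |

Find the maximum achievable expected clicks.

slot 5 + slot 7 + slot 1 + slot 3: cost 4 + 3 + 6 + 3 = 16 ≤ 16, expected clicks 13 + 10 + 11 + 17 = 51.
slot 5 + slot 1 + slot 3: cost 4 + 6 + 3 = 13 ≤ 16, expected clicks 13 + 11 + 17 = 41.
slot 5 + slot 4 + slot 3: cost 4 + 8 + 3 = 15 ≤ 16, expected clicks 13 + 11 + 17 = 41.
Best is slot 5, slot 7, slot 1, and slot 3 with total expected clicks 51.

51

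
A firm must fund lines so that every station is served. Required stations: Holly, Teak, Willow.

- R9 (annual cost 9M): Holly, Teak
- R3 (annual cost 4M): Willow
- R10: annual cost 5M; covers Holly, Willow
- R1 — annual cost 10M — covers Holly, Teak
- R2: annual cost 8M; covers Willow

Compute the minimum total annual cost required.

The greedy cost-per-new-station heuristic would pick R10 and R9 for 14, but a cheaper cover exists.
Choose R9 and R3: together they cover Holly, Teak, Willow — every station.
Total annual cost: 9 + 4 = 13.
No cover costs less than 13.

13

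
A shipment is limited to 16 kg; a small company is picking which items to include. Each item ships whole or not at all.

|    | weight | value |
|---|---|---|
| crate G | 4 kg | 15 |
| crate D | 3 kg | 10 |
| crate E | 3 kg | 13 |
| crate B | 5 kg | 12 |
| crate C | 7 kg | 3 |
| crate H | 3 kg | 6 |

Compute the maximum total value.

crate G + crate E + crate B + crate H: weight 4 + 3 + 5 + 3 = 15 ≤ 16, value 15 + 13 + 12 + 6 = 46.
crate G + crate D + crate E + crate B: weight 4 + 3 + 3 + 5 = 15 ≤ 16, value 15 + 10 + 13 + 12 = 50.
crate G + crate D + crate E + crate H: weight 4 + 3 + 3 + 3 = 13 ≤ 16, value 15 + 10 + 13 + 6 = 44.
Best is crate G, crate D, crate E, and crate B with total value 50.

50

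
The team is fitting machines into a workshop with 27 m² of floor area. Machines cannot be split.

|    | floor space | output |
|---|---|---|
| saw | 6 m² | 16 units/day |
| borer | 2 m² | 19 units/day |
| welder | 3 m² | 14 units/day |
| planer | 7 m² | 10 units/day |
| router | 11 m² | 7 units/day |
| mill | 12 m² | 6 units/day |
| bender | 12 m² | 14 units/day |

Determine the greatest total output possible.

This is a 0-1 knapsack instance.
saw + borer + welder + planer: floor space 6 + 2 + 3 + 7 = 18 ≤ 27, output 16 + 19 + 14 + 10 = 59.
saw + borer + welder + bender: floor space 6 + 2 + 3 + 12 = 23 ≤ 27, output 16 + 19 + 14 + 14 = 63.
saw + borer + planer + bender: floor space 6 + 2 + 7 + 12 = 27 ≤ 27, output 16 + 19 + 10 + 14 = 59.
Best is saw, borer, welder, and bender with total output 63.

63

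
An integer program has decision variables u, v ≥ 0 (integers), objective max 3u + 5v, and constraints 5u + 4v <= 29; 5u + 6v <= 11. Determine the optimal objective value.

Relaxing integrality, the LP optimum is 9.17 at (u,v) = (0, 1.83), which is not an integer point.
(u,v)=(1,1): 5·1+4·1=9≤29, 5·1+6·1=11≤11, objective 8.
(u,v)=(2,0): 5·2+4·0=10≤29, 5·2+6·0=10≤11, objective 6.
The best lattice point is (1,1), giving 8.

8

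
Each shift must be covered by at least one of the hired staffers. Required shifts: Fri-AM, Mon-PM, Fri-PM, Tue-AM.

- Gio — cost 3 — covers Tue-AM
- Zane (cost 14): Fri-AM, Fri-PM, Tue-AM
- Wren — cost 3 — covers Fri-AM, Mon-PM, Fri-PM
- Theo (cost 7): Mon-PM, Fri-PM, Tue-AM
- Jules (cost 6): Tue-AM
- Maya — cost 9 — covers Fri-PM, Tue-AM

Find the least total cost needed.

This is an integer covering problem.
Choose Gio and Wren: together they cover Fri-AM, Mon-PM, Fri-PM, Tue-AM — every shift.
Total cost: 3 + 3 = 6.
No cover costs less than 6.

6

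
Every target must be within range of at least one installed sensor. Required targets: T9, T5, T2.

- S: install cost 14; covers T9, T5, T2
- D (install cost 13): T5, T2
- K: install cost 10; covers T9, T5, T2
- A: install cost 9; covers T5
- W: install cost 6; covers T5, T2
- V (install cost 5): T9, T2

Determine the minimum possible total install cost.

The greedy cost-per-new-target heuristic would pick V and W for 11, but a cheaper cover exists.
K alone covers T9, T5, T2 — every target.
Total install cost: 10.
No cover costs less than 10.

10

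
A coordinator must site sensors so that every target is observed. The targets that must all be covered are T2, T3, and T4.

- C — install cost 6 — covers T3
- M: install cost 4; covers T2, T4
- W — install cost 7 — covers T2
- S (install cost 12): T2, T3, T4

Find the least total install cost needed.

10

Choose C and M: together they cover T2, T3, T4 — every target.
Total install cost: 6 + 4 = 10.
No cover costs less than 10.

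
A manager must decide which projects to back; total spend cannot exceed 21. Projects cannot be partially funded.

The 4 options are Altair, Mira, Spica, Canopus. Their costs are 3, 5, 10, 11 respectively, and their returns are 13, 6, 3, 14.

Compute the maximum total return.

33

Take Altair, Mira, and Canopus: cost 3 + 5 + 11 = 19 ≤ 21, return 13 + 6 + 14 = 33.
No other feasible combination does better.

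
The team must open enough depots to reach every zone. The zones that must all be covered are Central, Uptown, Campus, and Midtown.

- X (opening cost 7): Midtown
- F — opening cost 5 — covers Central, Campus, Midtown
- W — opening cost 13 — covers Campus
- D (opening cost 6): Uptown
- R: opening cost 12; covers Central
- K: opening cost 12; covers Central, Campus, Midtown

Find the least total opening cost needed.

11

Choose F and D: together they cover Central, Uptown, Campus, Midtown — every zone.
Total opening cost: 5 + 6 = 11.
No cover costs less than 11.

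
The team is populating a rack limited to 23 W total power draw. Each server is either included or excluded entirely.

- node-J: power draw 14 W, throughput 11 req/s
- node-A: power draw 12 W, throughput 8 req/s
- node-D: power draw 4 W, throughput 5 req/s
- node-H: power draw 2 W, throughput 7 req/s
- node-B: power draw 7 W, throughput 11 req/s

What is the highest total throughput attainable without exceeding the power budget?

Treat it as a binary knapsack problem.
Take node-J, node-H, and node-B: power draw 14 + 2 + 7 = 23 ≤ 23, throughput 11 + 7 + 11 = 29.
No other feasible combination does better.

29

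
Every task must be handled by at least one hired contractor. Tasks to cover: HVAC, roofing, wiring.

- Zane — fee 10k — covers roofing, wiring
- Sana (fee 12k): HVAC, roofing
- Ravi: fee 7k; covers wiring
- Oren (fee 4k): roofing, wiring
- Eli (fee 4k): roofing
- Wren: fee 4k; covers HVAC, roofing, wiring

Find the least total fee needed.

4

Wren alone covers HVAC, roofing, wiring — every task.
Total fee: 4.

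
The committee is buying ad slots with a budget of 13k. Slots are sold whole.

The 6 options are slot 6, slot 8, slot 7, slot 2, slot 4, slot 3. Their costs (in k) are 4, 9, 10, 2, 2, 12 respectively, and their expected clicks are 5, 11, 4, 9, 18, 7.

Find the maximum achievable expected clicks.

38

Allowing fractional choices, the relaxed optimum would be about 38.1, but ad slots are indivisible.
slot 6 + slot 2 + slot 4: cost 4 + 2 + 2 = 8 ≤ 13, expected clicks 5 + 9 + 18 = 32.
slot 8 + slot 2 + slot 4: cost 9 + 2 + 2 = 13 ≤ 13, expected clicks 11 + 9 + 18 = 38.
Best is slot 8, slot 2, and slot 4 with total expected clicks 38.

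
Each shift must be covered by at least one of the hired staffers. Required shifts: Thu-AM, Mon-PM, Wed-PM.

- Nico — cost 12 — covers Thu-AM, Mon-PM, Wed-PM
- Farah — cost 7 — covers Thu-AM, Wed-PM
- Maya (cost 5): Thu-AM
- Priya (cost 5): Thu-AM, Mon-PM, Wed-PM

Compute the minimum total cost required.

Priya alone covers Thu-AM, Mon-PM, Wed-PM — every shift.
Total cost: 5.
No cover costs less than 5.

5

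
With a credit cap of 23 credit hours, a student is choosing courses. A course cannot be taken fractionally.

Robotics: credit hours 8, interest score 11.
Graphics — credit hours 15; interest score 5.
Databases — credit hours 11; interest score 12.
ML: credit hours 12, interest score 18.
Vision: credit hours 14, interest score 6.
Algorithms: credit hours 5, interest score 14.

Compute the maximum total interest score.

This is a 0-1 knapsack instance.
Take ML and Algorithms: credit hours 12 + 5 = 17 ≤ 23, interest score 18 + 14 = 32.
No other feasible combination does better.

32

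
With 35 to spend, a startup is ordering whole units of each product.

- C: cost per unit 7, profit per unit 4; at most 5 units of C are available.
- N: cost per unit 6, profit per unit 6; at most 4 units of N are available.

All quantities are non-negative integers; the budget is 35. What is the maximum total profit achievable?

N has the best ratio (6/6); taking only N gives at most 4×6 = 24 (stopped by the supply cap of 4).
Mixing does better — 1×C and 4×N: cost 31 ≤ 35, profit 1·4 + 4·6 = 28.

28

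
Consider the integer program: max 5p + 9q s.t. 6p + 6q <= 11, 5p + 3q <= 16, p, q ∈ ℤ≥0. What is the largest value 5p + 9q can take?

9

(p,q)=(0,1) is feasible, giving 9.
(p,q)=(1,0) is feasible, giving 5.
(p,q)=(0,0) is feasible, giving 0.
The best lattice point is (0,1), giving 9.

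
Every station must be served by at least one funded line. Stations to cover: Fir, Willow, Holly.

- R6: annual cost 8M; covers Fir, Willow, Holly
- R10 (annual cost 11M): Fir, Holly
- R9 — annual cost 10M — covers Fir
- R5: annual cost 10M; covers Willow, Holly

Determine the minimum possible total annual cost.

8

This is an integer covering problem.
R6 alone covers Fir, Willow, Holly — every station.
Total annual cost: 8.
No cover costs less than 8.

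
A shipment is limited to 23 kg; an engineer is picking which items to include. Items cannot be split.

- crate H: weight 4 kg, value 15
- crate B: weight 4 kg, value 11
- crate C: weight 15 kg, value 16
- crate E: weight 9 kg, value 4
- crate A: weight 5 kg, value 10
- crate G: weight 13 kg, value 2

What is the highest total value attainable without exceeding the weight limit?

crate H + crate B + crate C: weight 4 + 4 + 15 = 23 ≤ 23, value 15 + 11 + 16 = 42.
crate H + crate B + crate A: weight 4 + 4 + 5 = 13 ≤ 23, value 15 + 11 + 10 = 36.
crate H + crate B + crate E + crate A: weight 4 + 4 + 9 + 5 = 22 ≤ 23, value 15 + 11 + 4 + 10 = 40.
Best is crate H, crate B, and crate C with total value 42.

42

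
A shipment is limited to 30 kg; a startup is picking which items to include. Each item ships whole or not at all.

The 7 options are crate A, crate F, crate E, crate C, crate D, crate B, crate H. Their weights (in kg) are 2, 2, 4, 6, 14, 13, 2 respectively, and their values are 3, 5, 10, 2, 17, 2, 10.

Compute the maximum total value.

This is a 0-1 knapsack instance.
crate A + crate F + crate E + crate D + crate H: weight 2 + 2 + 4 + 14 + 2 = 24 ≤ 30, value 3 + 5 + 10 + 17 + 10 = 45.
crate A + crate F + crate E + crate C + crate D + crate H: weight 2 + 2 + 4 + 6 + 14 + 2 = 30 ≤ 30, value 3 + 5 + 10 + 2 + 17 + 10 = 47.
crate F + crate E + crate C + crate D + crate H: weight 2 + 4 + 6 + 14 + 2 = 28 ≤ 30, value 5 + 10 + 2 + 17 + 10 = 44.
Best is crate A, crate F, crate E, crate C, crate D, and crate H with total value 47.

47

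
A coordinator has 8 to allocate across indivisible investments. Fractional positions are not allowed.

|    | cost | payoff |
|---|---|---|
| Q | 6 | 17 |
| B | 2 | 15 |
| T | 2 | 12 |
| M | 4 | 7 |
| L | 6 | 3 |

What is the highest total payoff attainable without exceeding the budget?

34

This is an integer program with binary decision variables.
Q + B: cost 6 + 2 = 8 ≤ 8, payoff 17 + 15 = 32.
B + T + M: cost 2 + 2 + 4 = 8 ≤ 8, payoff 15 + 12 + 7 = 34.
Best is B, T, and M with total payoff 34.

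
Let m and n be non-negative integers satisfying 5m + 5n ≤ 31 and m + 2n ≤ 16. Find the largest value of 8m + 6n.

48

Relaxing integrality, the LP optimum is 49.60 at (m,n) = (6.2, 0), which is not an integer point.
(m,n)=(6,0): 5·6+5·0=30≤31, 1·6+2·0=6≤16, objective 48.
(m,n)=(5,1): 5·5+5·1=30≤31, 1·5+2·1=7≤16, objective 46.
No feasible integer point exceeds 48.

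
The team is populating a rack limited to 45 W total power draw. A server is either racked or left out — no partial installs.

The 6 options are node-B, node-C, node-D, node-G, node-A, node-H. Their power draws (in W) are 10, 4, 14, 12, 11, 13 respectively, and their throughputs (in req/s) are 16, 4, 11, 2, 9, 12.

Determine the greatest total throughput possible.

43

Allowing fractional choices, the relaxed optimum would be about 46.5, but servers are indivisible.
node-B + node-C + node-A + node-H: power draw 10 + 4 + 11 + 13 = 38 ≤ 45, throughput 16 + 4 + 9 + 12 = 41.
node-B + node-C + node-D + node-H: power draw 10 + 4 + 14 + 13 = 41 ≤ 45, throughput 16 + 4 + 11 + 12 = 43.
Best is node-B, node-C, node-D, and node-H with total throughput 43.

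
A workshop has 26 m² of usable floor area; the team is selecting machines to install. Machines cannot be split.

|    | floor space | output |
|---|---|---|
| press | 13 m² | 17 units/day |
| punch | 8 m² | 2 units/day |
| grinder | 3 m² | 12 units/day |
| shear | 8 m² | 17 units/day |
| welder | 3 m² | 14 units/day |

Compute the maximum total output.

48

Take press, shear, and welder: floor space 13 + 8 + 3 = 24 ≤ 26, output 17 + 17 + 14 = 48.
No other feasible combination does better.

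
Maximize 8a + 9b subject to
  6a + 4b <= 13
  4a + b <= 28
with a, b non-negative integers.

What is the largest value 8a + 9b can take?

27

Relaxing integrality, the LP optimum is 29.25 at (a,b) = (0, 3.25), which is not an integer point.
(a,b)=(0,3): 6·0+4·3=12≤13, 4·0+1·3=3≤28, objective 27.
(a,b)=(0,2): 6·0+4·2=8≤13, 4·0+1·2=2≤28, objective 18.
Maximum is 27 at (a,b)=(0,3).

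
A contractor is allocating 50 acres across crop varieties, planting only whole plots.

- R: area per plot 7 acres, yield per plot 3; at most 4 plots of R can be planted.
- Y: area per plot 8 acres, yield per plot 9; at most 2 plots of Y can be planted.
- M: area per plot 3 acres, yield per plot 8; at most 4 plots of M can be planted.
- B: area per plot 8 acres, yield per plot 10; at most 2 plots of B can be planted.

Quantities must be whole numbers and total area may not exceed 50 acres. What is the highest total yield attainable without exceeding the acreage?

70

Take 2×Y, 4×M, and 2×B: area 44 ≤ 50, yield 2·9 + 4·8 + 2·10 = 70.
M has the best ratio (8/3) and is taken to its limit of 4; remaining capacity is filled optimally with the others.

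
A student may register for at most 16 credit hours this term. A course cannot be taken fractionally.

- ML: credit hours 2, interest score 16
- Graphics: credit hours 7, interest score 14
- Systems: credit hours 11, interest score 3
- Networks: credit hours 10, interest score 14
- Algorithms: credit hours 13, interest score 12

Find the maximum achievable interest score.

ML + Algorithms: credit hours 2 + 13 = 15 ≤ 16, interest score 16 + 12 = 28.
ML + Networks: credit hours 2 + 10 = 12 ≤ 16, interest score 16 + 14 = 30.
ML + Graphics: credit hours 2 + 7 = 9 ≤ 16, interest score 16 + 14 = 30.
The maximum interest score is 30; one optimal choice is ML and Graphics.

30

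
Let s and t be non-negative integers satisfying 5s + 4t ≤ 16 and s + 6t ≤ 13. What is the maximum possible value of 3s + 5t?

Relaxing integrality, the LP optimum is 14.50 at (s,t) = (1.69, 1.88), which is not an integer point.
(s,t)=(1,2): 5·1+4·2=13≤16, 1·1+6·2=13≤13, objective 13.
(s,t)=(2,1): 5·2+4·1=14≤16, 1·2+6·1=8≤13, objective 11.
(s,t)=(0,2): 5·0+4·2=8≤16, 1·0+6·2=12≤13, objective 10.
No feasible integer point exceeds 13.

13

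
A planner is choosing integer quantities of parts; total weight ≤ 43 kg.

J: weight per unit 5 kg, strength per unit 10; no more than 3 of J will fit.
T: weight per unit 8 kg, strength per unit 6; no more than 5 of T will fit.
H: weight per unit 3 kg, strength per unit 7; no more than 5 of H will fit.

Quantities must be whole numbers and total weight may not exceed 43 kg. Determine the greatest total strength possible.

H has the best ratio (7/3); taking only H gives at most 5×7 = 35 (stopped by the supply cap of 5).
Mixing does better — 3×J, 1×T, and 5×H: weight 38 ≤ 43, strength 3·10 + 1·6 + 5·7 = 71.

71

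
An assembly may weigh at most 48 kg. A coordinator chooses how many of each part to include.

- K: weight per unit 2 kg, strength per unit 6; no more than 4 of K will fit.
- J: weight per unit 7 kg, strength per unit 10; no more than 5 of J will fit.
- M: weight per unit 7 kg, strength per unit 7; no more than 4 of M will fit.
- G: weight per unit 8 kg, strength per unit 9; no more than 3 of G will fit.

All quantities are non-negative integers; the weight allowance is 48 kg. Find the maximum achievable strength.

75

This is a bounded integer knapsack.
4×K and 5×J: weight 43 ≤ 48, strength 4·6 + 5·10 = 74.
3×K, 5×J, and 1×M: weight 48 ≤ 48, strength 3·6 + 5·10 + 1·7 = 75.
Best is 75.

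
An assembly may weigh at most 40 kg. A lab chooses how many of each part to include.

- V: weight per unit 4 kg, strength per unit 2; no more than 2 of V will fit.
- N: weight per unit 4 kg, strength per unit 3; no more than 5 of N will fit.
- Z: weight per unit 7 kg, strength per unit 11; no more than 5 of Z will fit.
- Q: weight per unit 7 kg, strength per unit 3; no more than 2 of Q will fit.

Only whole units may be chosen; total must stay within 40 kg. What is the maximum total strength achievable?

1×N and 5×Z: weight 39 ≤ 40, strength 1·3 + 5·11 = 58.
1×V and 5×Z: weight 39 ≤ 40, strength 1·2 + 5·11 = 57.
Best is 58.

58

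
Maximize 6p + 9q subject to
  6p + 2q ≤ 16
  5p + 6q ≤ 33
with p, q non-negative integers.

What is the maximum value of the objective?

Relaxing integrality, the LP optimum is 49.50 at (p,q) = (0, 5.5), which is not an integer point.
(p,q)=(0,5): 6·0+2·5=10≤16, 5·0+6·5=30≤33, objective 45.
(p,q)=(1,4): 6·1+2·4=14≤16, 5·1+6·4=29≤33, objective 42.
(p,q)=(0,4): 6·0+2·4=8≤16, 5·0+6·4=24≤33, objective 36.
Maximum is 45 at (p,q)=(0,5).

45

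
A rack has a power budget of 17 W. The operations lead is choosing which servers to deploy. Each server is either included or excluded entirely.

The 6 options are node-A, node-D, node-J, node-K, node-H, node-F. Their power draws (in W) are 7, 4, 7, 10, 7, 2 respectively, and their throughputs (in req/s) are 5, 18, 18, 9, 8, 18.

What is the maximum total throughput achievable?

54

node-D + node-K + node-F: power draw 4 + 10 + 2 = 16 ≤ 17, throughput 18 + 9 + 18 = 45.
node-D + node-J + node-F: power draw 4 + 7 + 2 = 13 ≤ 17, throughput 18 + 18 + 18 = 54.
Best is node-D, node-J, and node-F with total throughput 54.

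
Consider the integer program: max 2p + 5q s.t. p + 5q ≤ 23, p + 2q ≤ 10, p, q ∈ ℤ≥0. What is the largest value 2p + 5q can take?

24

The continuous relaxation peaks at (1.33, 4.33) with value 24.33; rounding to a feasible lattice point costs some objective.
(p,q)=(2,4): 1·2+5·4=22≤23, 1·2+2·4=10≤10, objective 24.
(p,q)=(1,4): 1·1+5·4=21≤23, 1·1+2·4=9≤10, objective 22.
No feasible integer point exceeds 24.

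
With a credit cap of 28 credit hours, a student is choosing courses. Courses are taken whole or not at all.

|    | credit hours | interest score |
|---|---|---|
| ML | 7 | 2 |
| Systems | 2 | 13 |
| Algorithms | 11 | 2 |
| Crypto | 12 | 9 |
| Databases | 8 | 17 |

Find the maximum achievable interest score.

39

Treat it as a binary knapsack problem.
Systems + Crypto + Databases: credit hours 2 + 12 + 8 = 22 ≤ 28, interest score 13 + 9 + 17 = 39.
ML + Systems + Databases: credit hours 7 + 2 + 8 = 17 ≤ 28, interest score 2 + 13 + 17 = 32.
ML + Systems + Algorithms + Databases: credit hours 7 + 2 + 11 + 8 = 28 ≤ 28, interest score 2 + 13 + 2 + 17 = 34.
Best is Systems, Crypto, and Databases with total interest score 39.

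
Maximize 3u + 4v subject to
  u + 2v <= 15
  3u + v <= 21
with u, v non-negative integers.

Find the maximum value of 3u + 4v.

The continuous relaxation peaks at (5.4, 4.8) with value 35.40; rounding to a feasible lattice point costs some objective.
(u,v)=(5,5): 1·5+2·5=15≤15, 3·5+1·5=20≤21, objective 35.
(u,v)=(4,5): 1·4+2·5=14≤15, 3·4+1·5=17≤21, objective 32.
(u,v)=(5,4): 1·5+2·4=13≤15, 3·5+1·4=19≤21, objective 31.
Maximum is 35 at (u,v)=(5,5).

35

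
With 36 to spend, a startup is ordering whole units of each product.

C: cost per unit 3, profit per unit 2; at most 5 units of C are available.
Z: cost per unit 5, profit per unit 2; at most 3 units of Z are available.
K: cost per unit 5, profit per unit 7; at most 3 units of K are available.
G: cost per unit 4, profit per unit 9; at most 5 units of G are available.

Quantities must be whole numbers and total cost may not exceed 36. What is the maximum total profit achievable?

66

This is a bounded integer knapsack.
2×C, 2×K, and 5×G: cost 36 ≤ 36, profit 2·2 + 2·7 + 5·9 = 63.
3×K and 5×G: cost 35 ≤ 36, profit 3·7 + 5·9 = 66.
Best is 66.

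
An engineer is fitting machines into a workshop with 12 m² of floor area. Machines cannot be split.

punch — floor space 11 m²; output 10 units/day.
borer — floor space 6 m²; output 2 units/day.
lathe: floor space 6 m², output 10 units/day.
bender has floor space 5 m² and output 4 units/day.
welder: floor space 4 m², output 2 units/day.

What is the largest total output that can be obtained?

14

Allowing fractional choices, the relaxed optimum would be about 15.5, but machines are indivisible.
lathe + bender: floor space 6 + 5 = 11 ≤ 12, output 10 + 4 = 14.
lathe + welder: floor space 6 + 4 = 10 ≤ 12, output 10 + 2 = 12.
Best is lathe and bender with total output 14.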